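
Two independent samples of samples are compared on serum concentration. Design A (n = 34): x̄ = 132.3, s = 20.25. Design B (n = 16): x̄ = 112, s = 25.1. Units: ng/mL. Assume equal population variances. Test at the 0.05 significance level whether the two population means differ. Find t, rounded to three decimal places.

3.060

Let group 1 = design A, group 2 = design B. H0: μ_1 = μ_2; H1: μ_1 ≠ μ_2 (two-sample pooled-variance t-test, two-sided).
s_p² = [(34−1)·20.25² + (16−1)·25.1²]/(34+16−2) = 478.796
t = (132.3 − 112)/√[478.796·(1/34 + 1/16)] = 3.060
df = n₁ + n₂ − 2 = 48
Two-sided p-value ≈ 0.0036
Since p ≈ 0.0036 < α = 0.05, reject H0; the evidence is statistically significant.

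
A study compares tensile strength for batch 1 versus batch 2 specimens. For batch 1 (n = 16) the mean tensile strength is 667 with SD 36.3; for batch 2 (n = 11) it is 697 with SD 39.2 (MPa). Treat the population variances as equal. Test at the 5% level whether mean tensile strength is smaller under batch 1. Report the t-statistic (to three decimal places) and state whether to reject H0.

t = -2.043; reject H0

Let group 1 = batch 1, group 2 = batch 2. H0: μ_1 = μ_2; H1: μ_1 < μ_2 (two-sample pooled-variance t-test, left-tailed).
s_p² = [(16−1)·36.3² + (11−1)·39.2²]/(16+11−2) = 1405.27
t = (667 − 697)/√[1405.27·(1/16 + 1/11)] = -2.043
df = n₁ + n₂ − 2 = 25
p-value = P(T ≤ -2.043) ≈ 0.026
Since p ≈ 0.026 < α = 0.05, reject H0; the data support H1.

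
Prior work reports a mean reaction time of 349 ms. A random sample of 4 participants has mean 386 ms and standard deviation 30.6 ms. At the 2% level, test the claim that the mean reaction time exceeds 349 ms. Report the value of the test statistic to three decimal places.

H0: μ = 349; H1: μ > 349 (one-sample t-test, right-tailed).
t = (x̄ − μ₀)/(s/√n) = (386 − 349)/(30.6/√4) = 2.418
df = n − 1 = 3
p-value = P(T ≥ 2.418) ≈ 0.0472
Since p ≈ 0.0472 > α = 0.02, fail to reject H0; the data do not provide sufficient evidence against H0.

2.418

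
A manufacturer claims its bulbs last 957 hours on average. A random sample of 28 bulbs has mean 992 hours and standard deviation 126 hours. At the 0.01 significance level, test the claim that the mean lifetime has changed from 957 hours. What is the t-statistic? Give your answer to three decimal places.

1.470

H0: μ = 957; H1: μ ≠ 957 (one-sample t-test, two-sided).
t = (x̄ − μ₀)/(s/√n) = (992 − 957)/(126/√28) = 1.470
df = n − 1 = 27
Two-sided p-value ≈ 0.153
Since p ≈ 0.153 > α = 0.01, fail to reject H0; the data do not provide sufficient evidence against H0.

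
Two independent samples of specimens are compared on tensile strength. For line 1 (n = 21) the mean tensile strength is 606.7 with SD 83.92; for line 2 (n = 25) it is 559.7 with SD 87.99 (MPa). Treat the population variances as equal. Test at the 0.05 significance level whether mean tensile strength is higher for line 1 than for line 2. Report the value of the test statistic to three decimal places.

1.843

Let group 1 = line 1, group 2 = line 2. H0: μ_1 = μ_2; H1: μ_1 > μ_2 (two-sample pooled-variance t-test, right-tailed).
s_p² = [(21−1)·83.92² + (25−1)·87.99²]/(21+25−2) = 7424.21
t = (606.7 − 559.7)/√[7424.21·(1/21 + 1/25)] = 1.843
df = n₁ + n₂ − 2 = 44
p-value = P(T ≥ 1.843) ≈ 0.0361
Since p ≈ 0.0361 < α = 0.05, reject H0; the evidence is statistically significant.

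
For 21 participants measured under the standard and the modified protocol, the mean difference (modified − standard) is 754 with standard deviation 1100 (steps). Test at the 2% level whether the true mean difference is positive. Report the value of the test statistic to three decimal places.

3.141

H0: μ_d = 0; H1: μ_d > 0 (paired t-test on the differences, right-tailed).
t = d̄/(s_d/√n) = 754/(1100/√21) = 3.141
df = n − 1 = 20
p-value = P(T ≥ 3.141) ≈ 0.0026
Since p ≈ 0.0026 < α = 0.02, reject H0; the evidence is statistically significant.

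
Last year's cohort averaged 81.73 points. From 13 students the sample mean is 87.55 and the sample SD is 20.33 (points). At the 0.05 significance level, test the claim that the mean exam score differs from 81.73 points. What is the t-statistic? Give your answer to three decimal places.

1.032

H0: μ = 81.73; H1: μ ≠ 81.73 (one-sample t-test, two-sided).
t = (x̄ − μ₀)/(s/√n) = (87.55 − 81.73)/(20.33/√13) = 1.032
df = n − 1 = 12
Two-sided p-value ≈ 0.3223
Since p ≈ 0.3223 > α = 0.05, fail to reject H0; the data do not provide sufficient evidence against H0.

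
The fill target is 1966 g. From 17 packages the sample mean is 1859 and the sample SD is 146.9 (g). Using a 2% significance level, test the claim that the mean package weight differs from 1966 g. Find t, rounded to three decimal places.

-3.003

H0: μ = 1966; H1: μ ≠ 1966 (one-sample t-test, two-sided).
t = (x̄ − μ₀)/(s/√n) = (1859 − 1966)/(146.9/√17) = -3.003
df = n − 1 = 16
Two-sided p-value ≈ 0.008
Since p ≈ 0.008 < α = 0.02, reject H0; the evidence is statistically significant.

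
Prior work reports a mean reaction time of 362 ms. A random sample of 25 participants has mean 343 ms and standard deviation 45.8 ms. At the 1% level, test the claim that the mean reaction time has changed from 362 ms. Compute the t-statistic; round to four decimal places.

-2.0742

H0: μ = 362; H1: μ ≠ 362 (one-sample t-test, two-sided).
t = (x̄ − μ₀)/(s/√n) = (343 − 362)/(45.8/√25) = -2.0742
df = n − 1 = 24
Two-sided p-value ≈ 0.0490
Since p ≈ 0.0490 > α = 0.01, fail to reject H0; the evidence is not statistically significant.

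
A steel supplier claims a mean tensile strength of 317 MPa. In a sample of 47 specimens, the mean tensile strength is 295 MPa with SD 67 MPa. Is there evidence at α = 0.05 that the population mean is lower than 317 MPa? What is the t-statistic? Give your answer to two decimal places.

H0: μ = 317; H1: μ < 317 (one-sample t-test, left-tailed).
t = (x̄ − μ₀)/(s/√n) = (295 − 317)/(67/√47) = -2.25
df = n − 1 = 46
p-value = P(T ≤ -2.25) ≈ 0.015
Since p ≈ 0.015 < α = 0.05, reject H0; the data support H1.

-2.25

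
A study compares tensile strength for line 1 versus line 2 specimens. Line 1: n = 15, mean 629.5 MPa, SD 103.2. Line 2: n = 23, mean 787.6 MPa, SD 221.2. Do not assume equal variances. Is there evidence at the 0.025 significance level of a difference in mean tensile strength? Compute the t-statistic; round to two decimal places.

Let group 1 = line 1, group 2 = line 2. H0: μ_1 = μ_2; H1: μ_1 ≠ μ_2 (Welch's two-sample t-test, two-sided).
t = (x̄_1 − x̄_2)/√(s_1²/n_1 + s_2²/n_2) = (629.5 − 787.6)/√(103.2²/15 + 221.2²/23) = -2.97
Welch–Satterthwaite df ≈ 33.31
Two-sided p-value ≈ 0.0055
Since p ≈ 0.0055 < α = 0.025, reject H0; the evidence is statistically significant.

-2.97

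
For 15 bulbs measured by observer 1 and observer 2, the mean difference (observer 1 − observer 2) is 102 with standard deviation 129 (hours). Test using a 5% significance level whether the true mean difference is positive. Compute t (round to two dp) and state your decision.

t = 3.06; reject H0

H0: μ_d = 0; H1: μ_d > 0 (paired t-test on the differences, right-tailed).
t = d̄/(s_d/√n) = 102/(129/√15) = 3.06
df = n − 1 = 14
p-value = P(T ≥ 3.06) ≈ 0.0042
Since p ≈ 0.0042 < α = 0.05, reject H0; the data support H1.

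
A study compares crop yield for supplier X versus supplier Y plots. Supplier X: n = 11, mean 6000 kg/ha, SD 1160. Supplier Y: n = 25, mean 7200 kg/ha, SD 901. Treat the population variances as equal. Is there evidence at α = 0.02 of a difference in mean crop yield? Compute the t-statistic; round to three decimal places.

Let group 1 = supplier X, group 2 = supplier Y. H0: μ_1 = μ_2; H1: μ_1 ≠ μ_2 (two-sample pooled-variance t-test, two-sided).
s_p² = [(11−1)·1160² + (25−1)·901²]/(11+25−2) = 968801
t = (6000 − 7200)/√[968801·(1/11 + 1/25)] = -3.370
df = n₁ + n₂ − 2 = 34
Two-sided p-value ≈ 0.0019
Since p ≈ 0.0019 < α = 0.02, reject H0; the evidence is statistically significant.

-3.370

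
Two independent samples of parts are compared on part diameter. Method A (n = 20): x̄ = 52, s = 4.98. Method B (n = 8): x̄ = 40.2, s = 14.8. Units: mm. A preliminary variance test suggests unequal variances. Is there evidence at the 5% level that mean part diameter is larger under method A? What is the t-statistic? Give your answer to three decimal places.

Let group 1 = method A, group 2 = method B. H0: μ_1 = μ_2; H1: μ_1 > μ_2 (Welch's two-sample t-test, right-tailed).
t = (x̄_1 − x̄_2)/√(s_1²/n_1 + s_2²/n_2) = (52 − 40.2)/√(4.98²/20 + 14.8²/8) = 2.206
Welch–Satterthwaite df ≈ 7.64
p-value = P(T ≥ 2.206) ≈ 0.030
Since p ≈ 0.030 < α = 0.05, reject H0; the data support H1.

2.206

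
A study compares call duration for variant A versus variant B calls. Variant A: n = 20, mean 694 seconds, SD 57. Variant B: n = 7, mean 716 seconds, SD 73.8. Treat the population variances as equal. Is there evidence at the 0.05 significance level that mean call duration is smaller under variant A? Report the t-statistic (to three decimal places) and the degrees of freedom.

Let group 1 = variant A, group 2 = variant B. H0: μ_1 = μ_2; H1: μ_1 < μ_2 (two-sample pooled-variance t-test, left-tailed).
s_p² = [(20−1)·57² + (7−1)·73.8²]/(20+7−2) = 3776.39
t = (694 − 716)/√[3776.39·(1/20 + 1/7)] = -0.815
df = n₁ + n₂ − 2 = 25
p-value = P(T ≤ -0.815) ≈ 0.211
Since p ≈ 0.211 > α = 0.05, fail to reject H0; the data do not provide sufficient evidence against H0.

t = -0.815, df = 25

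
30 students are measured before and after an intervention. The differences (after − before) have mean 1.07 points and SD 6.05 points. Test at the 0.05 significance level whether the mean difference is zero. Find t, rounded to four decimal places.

H0: μ_d = 0; H1: μ_d ≠ 0 (paired t-test on the differences, two-sided).
t = d̄/(s_d/√n) = 1.07/(6.05/√30) = 0.9687
df = n − 1 = 29
Two-sided p-value ≈ 0.3407
Since p ≈ 0.3407 > α = 0.05, fail to reject H0; the data do not provide sufficient evidence against H0.

0.9687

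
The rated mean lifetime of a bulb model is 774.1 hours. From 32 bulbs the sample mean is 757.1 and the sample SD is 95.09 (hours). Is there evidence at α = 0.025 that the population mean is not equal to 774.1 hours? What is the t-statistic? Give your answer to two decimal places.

H0: μ = 774.1; H1: μ ≠ 774.1 (one-sample t-test, two-sided).
t = (x̄ − μ₀)/(s/√n) = (757.1 − 774.1)/(95.09/√32) = -1.01
df = n − 1 = 31
Two-sided p-value ≈ 0.320
Since p ≈ 0.320 > α = 0.025, fail to reject H0; the evidence is not statistically significant.

-1.01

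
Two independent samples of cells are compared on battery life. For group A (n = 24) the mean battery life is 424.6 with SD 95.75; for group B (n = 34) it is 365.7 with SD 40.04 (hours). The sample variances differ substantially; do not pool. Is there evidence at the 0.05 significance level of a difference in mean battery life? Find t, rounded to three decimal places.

Let group 1 = group A, group 2 = group B. H0: μ_1 = μ_2; H1: μ_1 ≠ μ_2 (Welch's two-sample t-test, two-sided).
t = (x̄_1 − x̄_2)/√(s_1²/n_1 + s_2²/n_2) = (424.6 − 365.7)/√(95.75²/24 + 40.04²/34) = 2.843
Welch–Satterthwaite df ≈ 28.72
Two-sided p-value ≈ 0.008
Since p ≈ 0.008 < α = 0.05, reject H0; the data support H1.

2.843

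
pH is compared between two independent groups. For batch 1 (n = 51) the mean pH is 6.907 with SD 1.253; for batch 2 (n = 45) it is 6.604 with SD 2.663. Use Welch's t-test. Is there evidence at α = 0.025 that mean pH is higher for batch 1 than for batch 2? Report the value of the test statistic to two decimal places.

Let group 1 = batch 1, group 2 = batch 2. H0: μ_1 = μ_2; H1: μ_1 > μ_2 (Welch's two-sample t-test, right-tailed).
t = (x̄_1 − x̄_2)/√(s_1²/n_1 + s_2²/n_2) = (6.907 − 6.604)/√(1.253²/51 + 2.663²/45) = 0.70
Welch–Satterthwaite df ≈ 60.83
p-value = P(T ≥ 0.70) ≈ 0.244
Since p ≈ 0.244 > α = 0.025, fail to reject H0; the evidence is not statistically significant.

0.70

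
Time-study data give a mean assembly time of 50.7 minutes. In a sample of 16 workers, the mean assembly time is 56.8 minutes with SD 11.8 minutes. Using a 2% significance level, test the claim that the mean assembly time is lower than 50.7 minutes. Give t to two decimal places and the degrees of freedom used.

t = 2.07, df = 15

H0: μ = 50.7; H1: μ < 50.7 (one-sample t-test, left-tailed).
t = (x̄ − μ₀)/(s/√n) = (56.8 − 50.7)/(11.8/√16) = 2.07
df = n − 1 = 15
p-value = P(T ≤ 2.07) ≈ 0.972
Since p ≈ 0.972 > α = 0.02, fail to reject H0; the data do not provide sufficient evidence against H0.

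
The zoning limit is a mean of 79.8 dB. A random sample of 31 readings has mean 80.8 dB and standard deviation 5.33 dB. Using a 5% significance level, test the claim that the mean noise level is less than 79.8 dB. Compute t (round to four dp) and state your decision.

t = 1.0446; fail to reject H0

H0: μ = 79.8; H1: μ < 79.8 (one-sample t-test, left-tailed).
t = (x̄ − μ₀)/(s/√n) = (80.8 − 79.8)/(5.33/√31) = 1.0446
df = n − 1 = 30
p-value = P(T ≤ 1.0446) ≈ 0.8477
Since p ≈ 0.8477 > α = 0.05, fail to reject H0; the data do not provide sufficient evidence against H0.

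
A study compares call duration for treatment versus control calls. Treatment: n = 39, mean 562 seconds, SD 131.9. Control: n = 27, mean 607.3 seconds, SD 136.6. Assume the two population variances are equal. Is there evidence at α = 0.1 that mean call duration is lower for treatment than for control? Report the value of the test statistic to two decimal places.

Let group 1 = treatment, group 2 = control. H0: μ_1 = μ_2; H1: μ_1 < μ_2 (two-sample pooled-variance t-test, left-tailed).
s_p² = [(39−1)·131.9² + (27−1)·136.6²]/(39+27−2) = 17910.3
t = (562 − 607.3)/√[17910.3·(1/39 + 1/27)] = -1.35
df = n₁ + n₂ − 2 = 64
p-value = P(T ≤ -1.35) ≈ 0.0906
Since p ≈ 0.0906 < α = 0.1, reject H0; the data support H1.

-1.35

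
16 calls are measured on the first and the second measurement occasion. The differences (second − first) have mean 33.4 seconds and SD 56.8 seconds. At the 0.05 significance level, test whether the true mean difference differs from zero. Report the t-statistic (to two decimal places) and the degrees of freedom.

H0: μ_d = 0; H1: μ_d ≠ 0 (paired t-test on the differences, two-sided).
t = d̄/(s_d/√n) = 33.4/(56.8/√16) = 2.35
df = n − 1 = 15
Two-sided p-value ≈ 0.0327
Since p ≈ 0.0327 < α = 0.05, reject H0; the data support H1.

t = 2.35, df = 15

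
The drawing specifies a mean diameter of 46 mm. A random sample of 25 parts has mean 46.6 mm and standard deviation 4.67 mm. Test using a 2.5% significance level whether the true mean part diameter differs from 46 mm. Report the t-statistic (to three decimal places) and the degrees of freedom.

H0: μ = 46; H1: μ ≠ 46 (one-sample t-test, two-sided).
t = (x̄ − μ₀)/(s/√n) = (46.6 − 46)/(4.67/√25) = 0.642
df = n − 1 = 24
Two-sided p-value ≈ 0.527
Since p ≈ 0.527 > α = 0.025, fail to reject H0; the evidence is not statistically significant.

t = 0.642, df = 24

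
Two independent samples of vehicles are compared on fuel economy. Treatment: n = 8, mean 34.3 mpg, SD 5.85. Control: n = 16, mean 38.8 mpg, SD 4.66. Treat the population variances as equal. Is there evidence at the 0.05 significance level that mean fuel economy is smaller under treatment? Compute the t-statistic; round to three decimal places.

-2.050

Let group 1 = treatment, group 2 = control. H0: μ_1 = μ_2; H1: μ_1 < μ_2 (two-sample pooled-variance t-test, left-tailed).
s_p² = [(8−1)·5.85² + (16−1)·4.66²]/(8+16−2) = 25.6951
t = (34.3 − 38.8)/√[25.6951·(1/8 + 1/16)] = -2.050
df = n₁ + n₂ − 2 = 22
p-value = P(T ≤ -2.050) ≈ 0.026
Since p ≈ 0.026 < α = 0.05, reject H0; the evidence is statistically significant.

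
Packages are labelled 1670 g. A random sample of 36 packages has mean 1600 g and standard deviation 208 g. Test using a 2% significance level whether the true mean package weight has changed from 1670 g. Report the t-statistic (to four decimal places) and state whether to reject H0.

H0: μ = 1670; H1: μ ≠ 1670 (one-sample t-test, two-sided).
t = (x̄ − μ₀)/(s/√n) = (1600 − 1670)/(208/√36) = -2.0192
df = n − 1 = 35
Two-sided p-value ≈ 0.051
Since p ≈ 0.051 > α = 0.02, fail to reject H0; the data do not provide sufficient evidence against H0.

t = -2.0192; fail to reject H0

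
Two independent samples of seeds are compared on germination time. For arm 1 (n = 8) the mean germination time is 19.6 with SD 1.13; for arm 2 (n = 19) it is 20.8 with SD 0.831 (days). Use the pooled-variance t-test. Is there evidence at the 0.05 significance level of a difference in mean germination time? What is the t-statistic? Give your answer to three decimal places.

-3.080

Let group 1 = arm 1, group 2 = arm 2. H0: μ_1 = μ_2; H1: μ_1 ≠ μ_2 (two-sample pooled-variance t-test, two-sided).
s_p² = [(8−1)·1.13² + (19−1)·0.831²]/(8+19−2) = 0.854736
t = (19.6 − 20.8)/√[0.854736·(1/8 + 1/19)] = -3.080
df = n₁ + n₂ − 2 = 25
Two-sided p-value ≈ 0.005
Since p ≈ 0.005 < α = 0.05, reject H0; the evidence is statistically significant.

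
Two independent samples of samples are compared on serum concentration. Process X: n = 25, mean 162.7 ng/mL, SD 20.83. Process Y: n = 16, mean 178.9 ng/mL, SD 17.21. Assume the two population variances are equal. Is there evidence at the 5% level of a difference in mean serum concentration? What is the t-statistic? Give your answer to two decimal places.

-2.59

Let group 1 = process X, group 2 = process Y. H0: μ_1 = μ_2; H1: μ_1 ≠ μ_2 (two-sample pooled-variance t-test, two-sided).
s_p² = [(25−1)·20.83² + (16−1)·17.21²]/(25+16−2) = 380.926
t = (162.7 − 178.9)/√[380.926·(1/25 + 1/16)] = -2.59
df = n₁ + n₂ − 2 = 39
Two-sided p-value ≈ 0.0133
Since p ≈ 0.0133 < α = 0.05, reject H0; the data support H1.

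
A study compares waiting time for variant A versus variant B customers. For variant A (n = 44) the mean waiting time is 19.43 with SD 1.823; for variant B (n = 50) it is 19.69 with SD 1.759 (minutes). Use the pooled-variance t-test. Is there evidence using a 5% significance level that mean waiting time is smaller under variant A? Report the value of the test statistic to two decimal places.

-0.70

Let group 1 = variant A, group 2 = variant B. H0: μ_1 = μ_2; H1: μ_1 < μ_2 (two-sample pooled-variance t-test, left-tailed).
s_p² = [(44−1)·1.823² + (50−1)·1.759²]/(44+50−2) = 3.20123
t = (19.43 − 19.69)/√[3.20123·(1/44 + 1/50)] = -0.70
df = n₁ + n₂ − 2 = 92
p-value = P(T ≤ -0.70) ≈ 0.242
Since p ≈ 0.242 > α = 0.05, fail to reject H0; the data do not provide sufficient evidence against H0.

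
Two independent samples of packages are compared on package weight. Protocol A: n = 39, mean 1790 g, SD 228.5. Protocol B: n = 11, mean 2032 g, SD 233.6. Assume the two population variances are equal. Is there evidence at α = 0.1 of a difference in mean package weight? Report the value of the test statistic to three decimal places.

Let group 1 = protocol A, group 2 = protocol B. H0: μ_1 = μ_2; H1: μ_1 ≠ μ_2 (two-sample pooled-variance t-test, two-sided).
s_p² = [(39−1)·228.5² + (11−1)·233.6²]/(39+11−2) = 52703.2
t = (1790 − 2032)/√[52703.2·(1/39 + 1/11)] = -3.088
df = n₁ + n₂ − 2 = 48
Two-sided p-value ≈ 0.0033
Since p ≈ 0.0033 < α = 0.1, reject H0; the data support H1.

-3.088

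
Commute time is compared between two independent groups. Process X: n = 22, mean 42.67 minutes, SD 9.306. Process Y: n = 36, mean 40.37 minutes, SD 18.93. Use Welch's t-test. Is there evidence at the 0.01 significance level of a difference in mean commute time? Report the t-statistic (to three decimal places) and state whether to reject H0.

t = 0.617; fail to reject H0

Let group 1 = process X, group 2 = process Y. H0: μ_1 = μ_2; H1: μ_1 ≠ μ_2 (Welch's two-sample t-test, two-sided).
t = (x̄_1 − x̄_2)/√(s_1²/n_1 + s_2²/n_2) = (42.67 − 40.37)/√(9.306²/22 + 18.93²/36) = 0.617
Welch–Satterthwaite df ≈ 54.06
Two-sided p-value ≈ 0.5397
Since p ≈ 0.5397 > α = 0.01, fail to reject H0; the data do not provide sufficient evidence against H0.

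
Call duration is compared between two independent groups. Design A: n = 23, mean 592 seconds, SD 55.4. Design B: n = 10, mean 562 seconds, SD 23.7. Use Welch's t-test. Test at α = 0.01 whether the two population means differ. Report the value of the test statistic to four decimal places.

2.1787

Let group 1 = design A, group 2 = design B. H0: μ_1 = μ_2; H1: μ_1 ≠ μ_2 (Welch's two-sample t-test, two-sided).
t = (x̄_1 − x̄_2)/√(s_1²/n_1 + s_2²/n_2) = (592 − 562)/√(55.4²/23 + 23.7²/10) = 2.1787
Welch–Satterthwaite df ≈ 30.99
Two-sided p-value ≈ 0.0371
Since p ≈ 0.0371 > α = 0.01, fail to reject H0; the data do not provide sufficient evidence against H0.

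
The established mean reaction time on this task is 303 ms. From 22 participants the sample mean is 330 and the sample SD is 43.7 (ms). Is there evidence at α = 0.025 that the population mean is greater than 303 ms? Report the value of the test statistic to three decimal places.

2.898

H0: μ = 303; H1: μ > 303 (one-sample t-test, right-tailed).
t = (x̄ − μ₀)/(s/√n) = (330 − 303)/(43.7/√22) = 2.898
df = n − 1 = 21
p-value = P(T ≥ 2.898) ≈ 0.0043
Since p ≈ 0.0043 < α = 0.025, reject H0; the data support H1.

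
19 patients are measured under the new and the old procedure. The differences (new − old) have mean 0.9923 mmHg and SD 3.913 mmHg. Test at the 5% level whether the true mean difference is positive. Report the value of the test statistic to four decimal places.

1.1054

H0: μ_d = 0; H1: μ_d > 0 (paired t-test on the differences, right-tailed).
t = d̄/(s_d/√n) = 0.9923/(3.913/√19) = 1.1054
df = n − 1 = 18
p-value = P(T ≥ 1.1054) ≈ 0.142
Since p ≈ 0.142 > α = 0.05, fail to reject H0; the evidence is not statistically significant.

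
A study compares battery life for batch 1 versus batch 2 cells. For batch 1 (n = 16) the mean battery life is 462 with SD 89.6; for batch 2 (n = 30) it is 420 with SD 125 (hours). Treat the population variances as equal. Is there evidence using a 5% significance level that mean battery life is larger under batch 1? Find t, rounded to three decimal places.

Let group 1 = batch 1, group 2 = batch 2. H0: μ_1 = μ_2; H1: μ_1 > μ_2 (two-sample pooled-variance t-test, right-tailed).
s_p² = [(16−1)·89.6² + (30−1)·125²]/(16+30−2) = 13035.2
t = (462 − 420)/√[13035.2·(1/16 + 1/30)] = 1.188
df = n₁ + n₂ − 2 = 44
p-value = P(T ≥ 1.188) ≈ 0.1205
Since p ≈ 0.1205 > α = 0.05, fail to reject H0; the data do not provide sufficient evidence against H0.

1.188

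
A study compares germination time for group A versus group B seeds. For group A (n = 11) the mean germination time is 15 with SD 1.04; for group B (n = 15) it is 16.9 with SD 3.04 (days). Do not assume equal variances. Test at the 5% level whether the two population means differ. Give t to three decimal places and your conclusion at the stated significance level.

t = -2.248; reject H0

Let group 1 = group A, group 2 = group B. H0: μ_1 = μ_2; H1: μ_1 ≠ μ_2 (Welch's two-sample t-test, two-sided).
t = (x̄_1 − x̄_2)/√(s_1²/n_1 + s_2²/n_2) = (15 − 16.9)/√(1.04²/11 + 3.04²/15) = -2.248
Welch–Satterthwaite df ≈ 18.18
Two-sided p-value ≈ 0.037
Since p ≈ 0.037 < α = 0.05, reject H0; the evidence is statistically significant.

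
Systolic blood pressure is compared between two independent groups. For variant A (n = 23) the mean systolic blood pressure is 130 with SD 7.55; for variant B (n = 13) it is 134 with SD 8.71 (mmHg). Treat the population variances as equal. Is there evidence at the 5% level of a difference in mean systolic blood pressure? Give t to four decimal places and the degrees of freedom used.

t = -1.4448, df = 34

Let group 1 = variant A, group 2 = variant B. H0: μ_1 = μ_2; H1: μ_1 ≠ μ_2 (two-sample pooled-variance t-test, two-sided).
s_p² = [(23−1)·7.55² + (13−1)·8.71²]/(23+13−2) = 63.6595
t = (130 − 134)/√[63.6595·(1/23 + 1/13)] = -1.4448
df = n₁ + n₂ − 2 = 34
Two-sided p-value ≈ 0.158
Since p ≈ 0.158 > α = 0.05, fail to reject H0; the evidence is not statistically significant.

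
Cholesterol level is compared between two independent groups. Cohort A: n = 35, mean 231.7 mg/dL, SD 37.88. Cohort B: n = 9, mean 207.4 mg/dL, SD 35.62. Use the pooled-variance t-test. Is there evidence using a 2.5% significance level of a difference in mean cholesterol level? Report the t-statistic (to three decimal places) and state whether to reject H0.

t = 1.736; fail to reject H0

Let group 1 = cohort A, group 2 = cohort B. H0: μ_1 = μ_2; H1: μ_1 ≠ μ_2 (two-sample pooled-variance t-test, two-sided).
s_p² = [(35−1)·37.88² + (9−1)·35.62²]/(35+9−2) = 1403.25
t = (231.7 − 207.4)/√[1403.25·(1/35 + 1/9)] = 1.736
df = n₁ + n₂ − 2 = 42
Two-sided p-value ≈ 0.0900
Since p ≈ 0.0900 > α = 0.025, fail to reject H0; the data do not provide sufficient evidence against H0.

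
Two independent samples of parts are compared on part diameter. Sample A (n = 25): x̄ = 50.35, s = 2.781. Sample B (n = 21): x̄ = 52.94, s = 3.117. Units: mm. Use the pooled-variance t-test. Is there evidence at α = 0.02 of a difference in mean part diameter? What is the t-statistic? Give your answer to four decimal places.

Let group 1 = sample A, group 2 = sample B. H0: μ_1 = μ_2; H1: μ_1 ≠ μ_2 (two-sample pooled-variance t-test, two-sided).
s_p² = [(25−1)·2.781² + (21−1)·3.117²]/(25+21−2) = 8.63475
t = (50.35 − 52.94)/√[8.63475·(1/25 + 1/21)] = -2.9777
df = n₁ + n₂ − 2 = 44
Two-sided p-value ≈ 0.005
Since p ≈ 0.005 < α = 0.02, reject H0; the evidence is statistically significant.

-2.9777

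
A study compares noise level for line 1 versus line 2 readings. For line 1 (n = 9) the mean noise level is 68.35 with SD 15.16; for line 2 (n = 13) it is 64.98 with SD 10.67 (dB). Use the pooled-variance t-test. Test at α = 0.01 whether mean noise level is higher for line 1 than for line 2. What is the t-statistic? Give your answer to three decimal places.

Let group 1 = line 1, group 2 = line 2. H0: μ_1 = μ_2; H1: μ_1 > μ_2 (two-sample pooled-variance t-test, right-tailed).
s_p² = [(9−1)·15.16² + (13−1)·10.67²]/(9+13−2) = 160.24
t = (68.35 − 64.98)/√[160.24·(1/9 + 1/13)] = 0.614
df = n₁ + n₂ − 2 = 20
p-value = P(T ≥ 0.614) ≈ 0.273
Since p ≈ 0.273 > α = 0.01, fail to reject H0; the evidence is not statistically significant.

0.614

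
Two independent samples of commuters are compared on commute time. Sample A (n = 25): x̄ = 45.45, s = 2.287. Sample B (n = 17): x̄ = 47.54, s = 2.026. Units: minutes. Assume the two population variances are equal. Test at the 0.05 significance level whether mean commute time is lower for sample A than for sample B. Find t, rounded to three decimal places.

-3.041

Let group 1 = sample A, group 2 = sample B. H0: μ_1 = μ_2; H1: μ_1 < μ_2 (two-sample pooled-variance t-test, left-tailed).
s_p² = [(25−1)·2.287² + (17−1)·2.026²]/(25+17−2) = 4.78009
t = (45.45 − 47.54)/√[4.78009·(1/25 + 1/17)] = -3.041
df = n₁ + n₂ − 2 = 40
p-value = P(T ≤ -3.041) ≈ 0.002
Since p ≈ 0.002 < α = 0.05, reject H0; the data support H1.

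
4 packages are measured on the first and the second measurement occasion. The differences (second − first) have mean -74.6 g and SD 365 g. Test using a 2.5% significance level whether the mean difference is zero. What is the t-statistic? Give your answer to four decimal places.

-0.4088

H0: μ_d = 0; H1: μ_d ≠ 0 (paired t-test on the differences, two-sided).
t = d̄/(s_d/√n) = -74.6/(365/√4) = -0.4088
df = n − 1 = 3
Two-sided p-value ≈ 0.710
Since p ≈ 0.710 > α = 0.025, fail to reject H0; the data do not provide sufficient evidence against H0.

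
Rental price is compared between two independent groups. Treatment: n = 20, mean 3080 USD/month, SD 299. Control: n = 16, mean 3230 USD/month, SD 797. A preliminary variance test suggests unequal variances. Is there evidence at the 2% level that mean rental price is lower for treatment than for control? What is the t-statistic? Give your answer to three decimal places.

Let group 1 = treatment, group 2 = control. H0: μ_1 = μ_2; H1: μ_1 < μ_2 (Welch's two-sample t-test, left-tailed).
t = (x̄_1 − x̄_2)/√(s_1²/n_1 + s_2²/n_2) = (3080 − 3230)/√(299²/20 + 797²/16) = -0.714
Welch–Satterthwaite df ≈ 18.38
p-value = P(T ≤ -0.714) ≈ 0.242
Since p ≈ 0.242 > α = 0.02, fail to reject H0; the data do not provide sufficient evidence against H0.

-0.714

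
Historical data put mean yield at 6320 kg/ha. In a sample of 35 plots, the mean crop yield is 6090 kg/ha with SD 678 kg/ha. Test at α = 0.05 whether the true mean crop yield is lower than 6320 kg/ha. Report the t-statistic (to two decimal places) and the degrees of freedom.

H0: μ = 6320; H1: μ < 6320 (one-sample t-test, left-tailed).
t = (x̄ − μ₀)/(s/√n) = (6090 − 6320)/(678/√35) = -2.01
df = n − 1 = 34
p-value = P(T ≤ -2.01) ≈ 0.026
Since p ≈ 0.026 < α = 0.05, reject H0; the data support H1.

t = -2.01, df = 34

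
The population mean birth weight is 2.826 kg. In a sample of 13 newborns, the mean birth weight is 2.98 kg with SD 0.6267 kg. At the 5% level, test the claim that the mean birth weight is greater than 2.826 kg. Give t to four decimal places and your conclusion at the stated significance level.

H0: μ = 2.826; H1: μ > 2.826 (one-sample t-test, right-tailed).
t = (x̄ − μ₀)/(s/√n) = (2.98 − 2.826)/(0.6267/√13) = 0.8860
df = n − 1 = 12
p-value = P(T ≥ 0.8860) ≈ 0.197
Since p ≈ 0.197 > α = 0.05, fail to reject H0; the evidence is not statistically significant.

t = 0.8860; fail to reject H0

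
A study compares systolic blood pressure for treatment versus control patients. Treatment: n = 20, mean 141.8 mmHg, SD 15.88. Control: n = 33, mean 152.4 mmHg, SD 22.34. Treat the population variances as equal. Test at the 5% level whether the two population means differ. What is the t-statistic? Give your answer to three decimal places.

-1.854

Let group 1 = treatment, group 2 = control. H0: μ_1 = μ_2; H1: μ_1 ≠ μ_2 (two-sample pooled-variance t-test, two-sided).
s_p² = [(20−1)·15.88² + (33−1)·22.34²]/(20+33−2) = 407.093
t = (141.8 − 152.4)/√[407.093·(1/20 + 1/33)] = -1.854
df = n₁ + n₂ − 2 = 51
Two-sided p-value ≈ 0.0695
Since p ≈ 0.0695 > α = 0.05, fail to reject H0; the evidence is not statistically significant.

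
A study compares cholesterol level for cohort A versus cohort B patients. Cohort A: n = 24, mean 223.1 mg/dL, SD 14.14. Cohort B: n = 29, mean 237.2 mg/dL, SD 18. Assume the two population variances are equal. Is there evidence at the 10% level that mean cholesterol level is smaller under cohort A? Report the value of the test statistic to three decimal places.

Let group 1 = cohort A, group 2 = cohort B. H0: μ_1 = μ_2; H1: μ_1 < μ_2 (two-sample pooled-variance t-test, left-tailed).
s_p² = [(24−1)·14.14² + (29−1)·18²]/(24+29−2) = 268.051
t = (223.1 − 237.2)/√[268.051·(1/24 + 1/29)] = -3.121
df = n₁ + n₂ − 2 = 51
p-value = P(T ≤ -3.121) ≈ 0.001
Since p ≈ 0.001 < α = 0.1, reject H0; the data support H1.

-3.121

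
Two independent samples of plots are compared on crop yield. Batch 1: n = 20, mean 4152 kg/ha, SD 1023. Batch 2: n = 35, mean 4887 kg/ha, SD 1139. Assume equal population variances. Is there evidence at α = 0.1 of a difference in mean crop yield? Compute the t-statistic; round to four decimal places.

Let group 1 = batch 1, group 2 = batch 2. H0: μ_1 = μ_2; H1: μ_1 ≠ μ_2 (two-sample pooled-variance t-test, two-sided).
s_p² = [(20−1)·1023² + (35−1)·1139²]/(20+35−2) = 1207410
t = (4152 − 4887)/√[1207410·(1/20 + 1/35)] = -2.3863
df = n₁ + n₂ − 2 = 53
Two-sided p-value ≈ 0.021
Since p ≈ 0.021 < α = 0.1, reject H0; the data support H1.

-2.3863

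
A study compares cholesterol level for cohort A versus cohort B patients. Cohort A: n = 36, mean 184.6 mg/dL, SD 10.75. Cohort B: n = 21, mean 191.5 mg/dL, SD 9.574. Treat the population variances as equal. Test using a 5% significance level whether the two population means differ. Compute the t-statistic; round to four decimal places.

-2.4308

Let group 1 = cohort A, group 2 = cohort B. H0: μ_1 = μ_2; H1: μ_1 ≠ μ_2 (two-sample pooled-variance t-test, two-sided).
s_p² = [(36−1)·10.75² + (21−1)·9.574²]/(36+21−2) = 106.871
t = (184.6 − 191.5)/√[106.871·(1/36 + 1/21)] = -2.4308
df = n₁ + n₂ − 2 = 55
Two-sided p-value ≈ 0.0184
Since p ≈ 0.0184 < α = 0.05, reject H0; the data support H1.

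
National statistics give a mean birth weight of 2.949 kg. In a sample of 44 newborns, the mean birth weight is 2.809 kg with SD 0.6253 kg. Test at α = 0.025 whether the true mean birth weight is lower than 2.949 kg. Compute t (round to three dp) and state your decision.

t = -1.485; fail to reject H0

H0: μ = 2.949; H1: μ < 2.949 (one-sample t-test, left-tailed).
t = (x̄ − μ₀)/(s/√n) = (2.809 − 2.949)/(0.6253/√44) = -1.485
df = n − 1 = 43
p-value = P(T ≤ -1.485) ≈ 0.072
Since p ≈ 0.072 > α = 0.025, fail to reject H0; the evidence is not statistically significant.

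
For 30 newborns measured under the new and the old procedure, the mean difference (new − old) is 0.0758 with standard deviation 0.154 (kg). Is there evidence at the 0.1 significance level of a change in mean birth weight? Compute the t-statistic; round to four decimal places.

H0: μ_d = 0; H1: μ_d ≠ 0 (paired t-test on the differences, two-sided).
t = d̄/(s_d/√n) = 0.0758/(0.154/√30) = 2.6959
df = n − 1 = 29
Two-sided p-value ≈ 0.0116
Since p ≈ 0.0116 < α = 0.1, reject H0; the evidence is statistically significant.

2.6959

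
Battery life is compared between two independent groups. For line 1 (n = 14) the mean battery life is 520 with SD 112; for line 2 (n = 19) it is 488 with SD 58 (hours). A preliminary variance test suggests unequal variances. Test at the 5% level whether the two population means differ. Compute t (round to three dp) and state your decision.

t = 0.977; fail to reject H0

Let group 1 = line 1, group 2 = line 2. H0: μ_1 = μ_2; H1: μ_1 ≠ μ_2 (Welch's two-sample t-test, two-sided).
t = (x̄_1 − x̄_2)/√(s_1²/n_1 + s_2²/n_2) = (520 − 488)/√(112²/14 + 58²/19) = 0.977
Welch–Satterthwaite df ≈ 18.13
Two-sided p-value ≈ 0.341
Since p ≈ 0.341 > α = 0.05, fail to reject H0; the data do not provide sufficient evidence against H0.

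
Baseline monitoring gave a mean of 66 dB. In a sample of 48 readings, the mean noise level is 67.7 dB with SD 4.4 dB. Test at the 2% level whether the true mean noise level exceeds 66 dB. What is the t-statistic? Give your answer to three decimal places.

2.677

H0: μ = 66; H1: μ > 66 (one-sample t-test, right-tailed).
t = (x̄ − μ₀)/(s/√n) = (67.7 − 66)/(4.4/√48) = 2.677
df = n − 1 = 47
p-value = P(T ≥ 2.677) ≈ 0.0051
Since p ≈ 0.0051 < α = 0.02, reject H0; the data support H1.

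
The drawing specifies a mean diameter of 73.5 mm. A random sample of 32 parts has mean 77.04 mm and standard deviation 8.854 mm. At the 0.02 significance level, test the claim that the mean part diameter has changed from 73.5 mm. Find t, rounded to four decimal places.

2.2617

H0: μ = 73.5; H1: μ ≠ 73.5 (one-sample t-test, two-sided).
t = (x̄ − μ₀)/(s/√n) = (77.04 − 73.5)/(8.854/√32) = 2.2617
df = n − 1 = 31
Two-sided p-value ≈ 0.031
Since p ≈ 0.031 > α = 0.02, fail to reject H0; the evidence is not statistically significant.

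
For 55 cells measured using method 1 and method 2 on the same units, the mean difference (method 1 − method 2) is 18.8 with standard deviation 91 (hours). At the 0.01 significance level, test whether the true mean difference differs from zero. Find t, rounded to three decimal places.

H0: μ_d = 0; H1: μ_d ≠ 0 (paired t-test on the differences, two-sided).
t = d̄/(s_d/√n) = 18.8/(91/√55) = 1.532
df = n − 1 = 54
Two-sided p-value ≈ 0.1313
Since p ≈ 0.1313 > α = 0.01, fail to reject H0; the data do not provide sufficient evidence against H0.

1.532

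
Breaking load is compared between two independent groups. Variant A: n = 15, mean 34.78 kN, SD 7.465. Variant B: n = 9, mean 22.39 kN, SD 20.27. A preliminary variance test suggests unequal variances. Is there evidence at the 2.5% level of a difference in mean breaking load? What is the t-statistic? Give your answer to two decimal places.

1.76

Let group 1 = variant A, group 2 = variant B. H0: μ_1 = μ_2; H1: μ_1 ≠ μ_2 (Welch's two-sample t-test, two-sided).
t = (x̄_1 − x̄_2)/√(s_1²/n_1 + s_2²/n_2) = (34.78 − 22.39)/√(7.465²/15 + 20.27²/9) = 1.76
Welch–Satterthwaite df ≈ 9.32
Two-sided p-value ≈ 0.111
Since p ≈ 0.111 > α = 0.025, fail to reject H0; the data do not provide sufficient evidence against H0.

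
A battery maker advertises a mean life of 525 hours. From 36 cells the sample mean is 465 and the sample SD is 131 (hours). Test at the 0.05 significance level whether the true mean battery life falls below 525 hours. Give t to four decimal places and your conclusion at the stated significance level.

H0: μ = 525; H1: μ < 525 (one-sample t-test, left-tailed).
t = (x̄ − μ₀)/(s/√n) = (465 − 525)/(131/√36) = -2.7481
df = n − 1 = 35
p-value = P(T ≤ -2.7481) ≈ 0.0047
Since p ≈ 0.0047 < α = 0.05, reject H0; the evidence is statistically significant.

t = -2.7481; reject H0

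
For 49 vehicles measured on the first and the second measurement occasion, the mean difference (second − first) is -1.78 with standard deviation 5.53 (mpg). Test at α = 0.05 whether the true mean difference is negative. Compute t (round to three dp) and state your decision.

H0: μ_d = 0; H1: μ_d < 0 (paired t-test on the differences, left-tailed).
t = d̄/(s_d/√n) = -1.78/(5.53/√49) = -2.253
df = n − 1 = 48
p-value = P(T ≤ -2.253) ≈ 0.0144
Since p ≈ 0.0144 < α = 0.05, reject H0; the evidence is statistically significant.

t = -2.253; reject H0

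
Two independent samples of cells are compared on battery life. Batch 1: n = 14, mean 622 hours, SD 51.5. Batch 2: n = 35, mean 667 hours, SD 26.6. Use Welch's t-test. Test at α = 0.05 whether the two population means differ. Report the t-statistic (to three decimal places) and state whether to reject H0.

Let group 1 = batch 1, group 2 = batch 2. H0: μ_1 = μ_2; H1: μ_1 ≠ μ_2 (Welch's two-sample t-test, two-sided).
t = (x̄_1 − x̄_2)/√(s_1²/n_1 + s_2²/n_2) = (622 − 667)/√(51.5²/14 + 26.6²/35) = -3.108
Welch–Satterthwaite df ≈ 15.85
Two-sided p-value ≈ 0.007
Since p ≈ 0.007 < α = 0.05, reject H0; the evidence is statistically significant.

t = -3.108; reject H0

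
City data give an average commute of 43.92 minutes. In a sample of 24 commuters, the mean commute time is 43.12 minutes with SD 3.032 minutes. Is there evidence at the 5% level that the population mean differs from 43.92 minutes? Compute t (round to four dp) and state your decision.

H0: μ = 43.92; H1: μ ≠ 43.92 (one-sample t-test, two-sided).
t = (x̄ − μ₀)/(s/√n) = (43.12 − 43.92)/(3.032/√24) = -1.2926
df = n − 1 = 23
Two-sided p-value ≈ 0.2090
Since p ≈ 0.2090 > α = 0.05, fail to reject H0; the evidence is not statistically significant.

t = -1.2926; fail to reject H0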